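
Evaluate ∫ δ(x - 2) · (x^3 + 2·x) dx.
12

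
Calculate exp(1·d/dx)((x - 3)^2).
x^{2} - 4 x + 4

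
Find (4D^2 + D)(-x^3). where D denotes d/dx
3 x \left(- x - 8\right)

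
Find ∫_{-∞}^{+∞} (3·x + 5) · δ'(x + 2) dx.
-3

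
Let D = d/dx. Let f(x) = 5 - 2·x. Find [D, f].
-2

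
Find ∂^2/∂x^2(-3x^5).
- 60 x^{3}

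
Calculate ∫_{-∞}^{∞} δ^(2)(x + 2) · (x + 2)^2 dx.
2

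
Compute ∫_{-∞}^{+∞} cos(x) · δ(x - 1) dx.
\cos{\left(1 \right)}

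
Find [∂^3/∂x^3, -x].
-3\frac{d^{2}}{dx^{2}}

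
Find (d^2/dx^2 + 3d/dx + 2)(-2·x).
- 4 x - 6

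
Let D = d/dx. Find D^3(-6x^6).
- 720 x^{3}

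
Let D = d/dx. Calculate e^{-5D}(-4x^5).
- 4 x^{5} + 100 x^{4} - 1000 x^{3} + 5000 x^{2} - 12500 x + 12500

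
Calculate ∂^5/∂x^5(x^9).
15120 x^{4}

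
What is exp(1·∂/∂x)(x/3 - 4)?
\frac{x}{3} - \frac{11}{3}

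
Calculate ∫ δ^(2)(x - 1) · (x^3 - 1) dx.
6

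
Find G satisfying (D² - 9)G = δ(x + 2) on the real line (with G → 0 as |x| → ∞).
-\frac{e^{-3|x + 2|}}{6}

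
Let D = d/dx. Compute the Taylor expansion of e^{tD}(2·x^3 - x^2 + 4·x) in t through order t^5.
2 t^{3} + t^{2} \left(6 x - 1\right) + 2 t \left(3 x^{2} - x + 2\right) + 2 x^{3} - x^{2} + 4 x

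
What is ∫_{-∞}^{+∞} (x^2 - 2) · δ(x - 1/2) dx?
- \frac{7}{4}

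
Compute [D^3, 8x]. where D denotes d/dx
24D^{2}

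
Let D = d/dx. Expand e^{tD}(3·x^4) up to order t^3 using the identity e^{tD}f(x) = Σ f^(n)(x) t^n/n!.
3 x \left(4 t^{3} + 6 t^{2} x + 4 t x^{2} + x^{3}\right)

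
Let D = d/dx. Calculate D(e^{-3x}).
- 3 e^{- 3 x}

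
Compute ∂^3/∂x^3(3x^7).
630 x^{4}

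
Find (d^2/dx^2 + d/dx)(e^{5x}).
30 e^{5 x}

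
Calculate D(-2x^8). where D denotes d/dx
- 16 x^{7}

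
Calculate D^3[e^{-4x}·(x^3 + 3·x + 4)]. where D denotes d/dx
2 \left(- 32 x^{3} + 72 x^{2} - 132 x - 53\right) e^{- 4 x}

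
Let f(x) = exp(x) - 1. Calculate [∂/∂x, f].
e^{x}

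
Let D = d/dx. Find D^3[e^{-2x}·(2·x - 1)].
16 \left(2 - x\right) e^{- 2 x}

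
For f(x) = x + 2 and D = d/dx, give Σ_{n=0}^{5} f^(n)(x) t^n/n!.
t + x + 2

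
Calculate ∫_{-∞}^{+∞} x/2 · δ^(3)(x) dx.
0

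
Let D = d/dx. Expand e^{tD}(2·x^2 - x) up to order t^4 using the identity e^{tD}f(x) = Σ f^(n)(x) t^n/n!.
2 t^{2} + t \left(4 x - 1\right) + 2 x^{2} - x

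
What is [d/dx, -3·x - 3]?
-3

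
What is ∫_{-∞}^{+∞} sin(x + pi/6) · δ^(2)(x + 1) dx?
- \cos{\left(1 + \frac{\pi}{3} \right)}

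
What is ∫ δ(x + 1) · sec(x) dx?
\sec{\left(1 \right)}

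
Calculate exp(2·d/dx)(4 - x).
2 - x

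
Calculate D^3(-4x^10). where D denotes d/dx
- 2880 x^{7}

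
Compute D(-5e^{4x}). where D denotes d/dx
- 20 e^{4 x}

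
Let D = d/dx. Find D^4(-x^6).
- 360 x^{2}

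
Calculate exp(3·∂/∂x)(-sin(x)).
- \sin{\left(x + 3 \right)}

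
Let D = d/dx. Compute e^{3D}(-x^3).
- x^{3} - 9 x^{2} - 27 x - 27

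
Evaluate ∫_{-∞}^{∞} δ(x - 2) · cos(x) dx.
\cos{\left(2 \right)}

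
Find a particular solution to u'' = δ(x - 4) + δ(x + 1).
\frac{|x - 4|}{2} + \frac{|x + 1|}{2}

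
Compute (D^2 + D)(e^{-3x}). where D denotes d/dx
6 e^{- 3 x}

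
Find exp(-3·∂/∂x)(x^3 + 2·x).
x^{3} - 9 x^{2} + 29 x - 33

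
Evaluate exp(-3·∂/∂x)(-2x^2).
- 2 x^{2} + 12 x - 18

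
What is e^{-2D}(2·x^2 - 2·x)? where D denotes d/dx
2 x^{2} - 10 x + 12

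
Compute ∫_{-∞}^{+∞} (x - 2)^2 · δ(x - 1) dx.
1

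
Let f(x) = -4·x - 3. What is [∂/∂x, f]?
-4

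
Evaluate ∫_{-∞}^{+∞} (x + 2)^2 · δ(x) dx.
4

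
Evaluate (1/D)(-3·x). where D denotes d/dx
- \frac{3 x^{2}}{2}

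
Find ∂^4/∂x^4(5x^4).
120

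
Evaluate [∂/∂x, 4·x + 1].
4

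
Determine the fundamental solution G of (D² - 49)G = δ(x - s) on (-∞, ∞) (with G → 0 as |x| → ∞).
-\frac{e^{-7|x-s|}}{14}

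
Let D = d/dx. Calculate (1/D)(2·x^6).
\frac{2 x^{7}}{7}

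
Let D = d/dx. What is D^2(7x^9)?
504 x^{7}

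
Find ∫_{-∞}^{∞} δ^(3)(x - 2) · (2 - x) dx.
0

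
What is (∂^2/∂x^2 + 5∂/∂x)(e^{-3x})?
- 6 e^{- 3 x}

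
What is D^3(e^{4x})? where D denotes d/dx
64 e^{4 x}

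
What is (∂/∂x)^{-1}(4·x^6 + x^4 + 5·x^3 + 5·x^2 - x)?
\frac{4 x^{7}}{7} + \frac{x^{5}}{5} + \frac{5 x^{4}}{4} + \frac{5 x^{3}}{3} - \frac{x^{2}}{2}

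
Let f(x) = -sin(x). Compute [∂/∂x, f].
- \cos{\left(x \right)}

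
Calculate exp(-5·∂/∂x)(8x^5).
8 x^{5} - 200 x^{4} + 2000 x^{3} - 10000 x^{2} + 25000 x - 25000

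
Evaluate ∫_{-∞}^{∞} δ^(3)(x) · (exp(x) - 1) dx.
-1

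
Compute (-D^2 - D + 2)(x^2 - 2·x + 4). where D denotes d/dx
2 x^{2} - 6 x + 8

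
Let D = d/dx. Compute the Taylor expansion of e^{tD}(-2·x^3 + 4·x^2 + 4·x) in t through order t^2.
2 t^{2} \left(2 - 3 x\right) + 2 t \left(- 3 x^{2} + 4 x + 2\right) - 2 x^{3} + 4 x^{2} + 4 x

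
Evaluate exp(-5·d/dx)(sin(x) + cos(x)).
\sqrt{2} \cos{\left(- x + \frac{\pi}{4} + 5 \right)}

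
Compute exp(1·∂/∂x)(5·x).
5 x + 5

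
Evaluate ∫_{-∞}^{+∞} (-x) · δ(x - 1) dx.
-1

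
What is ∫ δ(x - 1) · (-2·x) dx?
-2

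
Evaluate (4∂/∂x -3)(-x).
3 x - 4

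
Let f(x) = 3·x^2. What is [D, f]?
6 x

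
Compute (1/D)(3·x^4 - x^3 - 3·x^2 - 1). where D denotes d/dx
\frac{3 x^{5}}{5} - \frac{x^{4}}{4} - x^{3} - x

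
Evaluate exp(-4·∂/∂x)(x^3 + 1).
x^{3} - 12 x^{2} + 48 x - 63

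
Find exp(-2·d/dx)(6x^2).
6 x^{2} - 24 x + 24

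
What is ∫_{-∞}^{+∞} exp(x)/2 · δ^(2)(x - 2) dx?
\frac{e^{2}}{2}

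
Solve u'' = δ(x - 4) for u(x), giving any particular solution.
\frac{|x - 4|}{2}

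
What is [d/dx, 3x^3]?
9 x^{2}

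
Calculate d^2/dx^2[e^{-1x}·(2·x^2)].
2 \left(x^{2} - 4 x + 2\right) e^{- x}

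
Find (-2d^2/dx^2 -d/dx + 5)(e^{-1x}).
4 e^{- x}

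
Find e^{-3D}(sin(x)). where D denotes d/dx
\sin{\left(x - 3 \right)}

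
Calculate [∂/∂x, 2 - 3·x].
-3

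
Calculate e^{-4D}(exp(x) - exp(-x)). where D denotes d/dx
- e^{4 - x} + e^{x - 4}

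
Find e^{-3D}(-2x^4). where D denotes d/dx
- 2 x^{4} + 24 x^{3} - 108 x^{2} + 216 x - 162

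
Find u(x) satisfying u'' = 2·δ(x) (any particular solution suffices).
|x|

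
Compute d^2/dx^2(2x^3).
12 x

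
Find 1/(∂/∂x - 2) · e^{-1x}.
- \frac{e^{- x}}{3}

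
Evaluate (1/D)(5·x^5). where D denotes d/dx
\frac{5 x^{6}}{6}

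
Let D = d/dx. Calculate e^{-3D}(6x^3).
6 x^{3} - 54 x^{2} + 162 x - 162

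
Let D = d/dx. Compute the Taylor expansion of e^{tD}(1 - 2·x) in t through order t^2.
- 2 t - 2 x + 1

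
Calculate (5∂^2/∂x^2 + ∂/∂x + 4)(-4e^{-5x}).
- 496 e^{- 5 x}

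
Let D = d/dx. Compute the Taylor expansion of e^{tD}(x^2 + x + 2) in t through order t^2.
t^{2} + t \left(2 x + 1\right) + x^{2} + x + 2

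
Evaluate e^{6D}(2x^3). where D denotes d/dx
2 x^{3} + 36 x^{2} + 216 x + 432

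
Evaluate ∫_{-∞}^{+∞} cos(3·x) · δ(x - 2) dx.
\cos{\left(6 \right)}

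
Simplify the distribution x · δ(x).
0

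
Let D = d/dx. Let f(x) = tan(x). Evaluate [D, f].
\frac{1}{\cos^{2}{\left(x \right)}}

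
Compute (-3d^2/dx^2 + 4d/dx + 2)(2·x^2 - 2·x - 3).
4 x^{2} + 12 x - 26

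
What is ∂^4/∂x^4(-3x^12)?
- 35640 x^{8}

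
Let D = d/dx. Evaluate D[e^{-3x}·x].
\left(1 - 3 x\right) e^{- 3 x}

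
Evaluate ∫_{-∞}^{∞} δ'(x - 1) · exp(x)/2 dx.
- \frac{e}{2}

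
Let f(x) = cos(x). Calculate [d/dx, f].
- \sin{\left(x \right)}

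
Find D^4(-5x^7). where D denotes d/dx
- 4200 x^{3}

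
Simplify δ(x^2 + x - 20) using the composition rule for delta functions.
\frac{\delta(x - 4) + \delta(x + 5)}{9}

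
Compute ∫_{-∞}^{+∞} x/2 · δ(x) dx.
0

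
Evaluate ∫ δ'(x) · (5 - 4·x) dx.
4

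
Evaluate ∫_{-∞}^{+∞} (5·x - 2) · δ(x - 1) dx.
3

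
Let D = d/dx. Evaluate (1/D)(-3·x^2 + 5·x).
- x^{3} + \frac{5 x^{2}}{2}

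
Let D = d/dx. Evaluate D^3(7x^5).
420 x^{2}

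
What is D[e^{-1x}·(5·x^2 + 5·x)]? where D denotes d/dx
5 \left(- x^{2} + x + 1\right) e^{- x}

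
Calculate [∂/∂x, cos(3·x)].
- 3 \sin{\left(3 x \right)}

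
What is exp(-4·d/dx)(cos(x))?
\cos{\left(x - 4 \right)}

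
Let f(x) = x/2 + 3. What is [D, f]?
\frac{1}{2}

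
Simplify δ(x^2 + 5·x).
\frac{\delta(x + 5) + \delta(x)}{5}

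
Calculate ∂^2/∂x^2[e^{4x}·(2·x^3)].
4 x \left(8 x^{2} + 12 x + 3\right) e^{4 x}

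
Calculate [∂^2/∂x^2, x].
2\frac{d}{dx}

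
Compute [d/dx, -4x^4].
- 16 x^{3}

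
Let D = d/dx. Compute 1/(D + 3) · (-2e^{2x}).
- \frac{2 e^{2 x}}{5}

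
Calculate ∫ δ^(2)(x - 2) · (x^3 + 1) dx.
12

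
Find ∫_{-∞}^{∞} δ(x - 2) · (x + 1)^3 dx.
27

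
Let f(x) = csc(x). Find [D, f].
- \cot{\left(x \right)} \csc{\left(x \right)}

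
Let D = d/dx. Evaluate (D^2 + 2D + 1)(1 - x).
- x - 1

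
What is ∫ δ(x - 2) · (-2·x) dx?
-4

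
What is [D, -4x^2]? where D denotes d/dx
- 8 x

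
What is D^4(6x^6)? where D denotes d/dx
2160 x^{2}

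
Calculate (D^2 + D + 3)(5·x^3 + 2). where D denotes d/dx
15 x^{3} + 15 x^{2} + 30 x + 6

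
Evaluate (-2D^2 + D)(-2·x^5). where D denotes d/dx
10 x^{3} \left(8 - x\right)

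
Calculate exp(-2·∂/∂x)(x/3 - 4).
\frac{x}{3} - \frac{14}{3}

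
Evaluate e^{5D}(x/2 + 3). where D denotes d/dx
\frac{x}{2} + \frac{11}{2}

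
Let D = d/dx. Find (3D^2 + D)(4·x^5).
20 x^{3} \left(x + 12\right)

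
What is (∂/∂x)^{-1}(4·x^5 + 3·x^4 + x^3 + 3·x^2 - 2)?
\frac{2 x^{6}}{3} + \frac{3 x^{5}}{5} + \frac{x^{4}}{4} + x^{3} - 2 x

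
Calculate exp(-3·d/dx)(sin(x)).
\sin{\left(x - 3 \right)}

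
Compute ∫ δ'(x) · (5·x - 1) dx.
-5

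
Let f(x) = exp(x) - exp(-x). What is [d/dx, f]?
2 \cosh{\left(x \right)}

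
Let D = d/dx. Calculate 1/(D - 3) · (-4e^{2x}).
4 e^{2 x}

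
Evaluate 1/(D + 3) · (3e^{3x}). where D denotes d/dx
\frac{e^{3 x}}{2}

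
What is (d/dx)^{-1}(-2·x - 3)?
- x^{2} - 3 x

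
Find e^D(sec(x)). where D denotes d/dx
\sec{\left(x + 1 \right)}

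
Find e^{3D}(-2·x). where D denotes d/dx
- 2 x - 6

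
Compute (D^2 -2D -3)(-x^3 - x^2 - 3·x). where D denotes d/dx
3 x^{3} + 9 x^{2} + 7 x + 4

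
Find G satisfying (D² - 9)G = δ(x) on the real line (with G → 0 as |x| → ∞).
-\frac{e^{-3|x|}}{6}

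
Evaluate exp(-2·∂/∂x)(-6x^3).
- 6 x^{3} + 36 x^{2} - 72 x + 48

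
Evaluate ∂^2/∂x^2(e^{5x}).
25 e^{5 x}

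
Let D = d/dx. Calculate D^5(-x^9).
- 15120 x^{4}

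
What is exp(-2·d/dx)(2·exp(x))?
2 e^{x - 2}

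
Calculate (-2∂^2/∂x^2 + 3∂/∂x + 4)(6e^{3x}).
- 30 e^{3 x}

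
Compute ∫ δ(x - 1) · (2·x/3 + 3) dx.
\frac{11}{3}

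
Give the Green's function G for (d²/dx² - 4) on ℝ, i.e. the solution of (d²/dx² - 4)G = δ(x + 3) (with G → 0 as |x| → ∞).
-\frac{e^{-2|x + 3|}}{4}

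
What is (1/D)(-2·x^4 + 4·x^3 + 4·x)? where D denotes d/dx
- \frac{2 x^{5}}{5} + x^{4} + 2 x^{2}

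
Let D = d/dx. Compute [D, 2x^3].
6 x^{2}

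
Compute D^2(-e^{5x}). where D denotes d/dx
- 25 e^{5 x}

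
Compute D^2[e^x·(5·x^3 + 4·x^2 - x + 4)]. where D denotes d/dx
\left(5 x^{3} + 34 x^{2} + 45 x + 10\right) e^{x}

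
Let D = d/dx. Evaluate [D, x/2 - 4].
\frac{1}{2}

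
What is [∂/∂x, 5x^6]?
30 x^{5}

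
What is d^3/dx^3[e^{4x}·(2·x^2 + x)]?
\left(128 x^{2} + 256 x + 96\right) e^{4 x}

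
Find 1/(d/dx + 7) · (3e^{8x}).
\frac{e^{8 x}}{5}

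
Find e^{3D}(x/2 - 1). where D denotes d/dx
\frac{x}{2} + \frac{1}{2}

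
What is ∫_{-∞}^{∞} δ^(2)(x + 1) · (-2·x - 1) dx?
0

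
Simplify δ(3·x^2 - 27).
\frac{\delta(x - 3) + \delta(x + 3)}{18}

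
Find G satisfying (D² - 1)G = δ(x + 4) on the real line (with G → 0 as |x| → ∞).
-\frac{e^{-|x + 4|}}{2}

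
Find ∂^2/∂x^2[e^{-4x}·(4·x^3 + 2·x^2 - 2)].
4 \left(16 x^{3} - 16 x^{2} - 2 x - 7\right) e^{- 4 x}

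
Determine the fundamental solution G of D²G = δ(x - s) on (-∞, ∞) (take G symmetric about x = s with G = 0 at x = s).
\frac{|x - s|}{2}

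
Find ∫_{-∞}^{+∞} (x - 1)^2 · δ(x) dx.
1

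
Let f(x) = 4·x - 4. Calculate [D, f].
4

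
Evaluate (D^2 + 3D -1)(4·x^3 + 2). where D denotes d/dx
- 4 x^{3} + 36 x^{2} + 24 x - 2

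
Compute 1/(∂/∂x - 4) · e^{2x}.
- \frac{e^{2 x}}{2}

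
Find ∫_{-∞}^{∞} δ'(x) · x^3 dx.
0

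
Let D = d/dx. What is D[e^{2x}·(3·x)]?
\left(6 x + 3\right) e^{2 x}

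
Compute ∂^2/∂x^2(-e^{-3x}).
- 9 e^{- 3 x}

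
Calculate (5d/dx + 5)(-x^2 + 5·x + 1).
- 5 x^{2} + 15 x + 30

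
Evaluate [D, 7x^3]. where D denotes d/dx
21 x^{2}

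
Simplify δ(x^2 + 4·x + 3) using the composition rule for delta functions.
\frac{\delta(x + 3) + \delta(x + 1)}{2}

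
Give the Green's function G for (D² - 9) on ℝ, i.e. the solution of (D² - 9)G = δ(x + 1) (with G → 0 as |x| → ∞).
-\frac{e^{-3|x + 1|}}{6}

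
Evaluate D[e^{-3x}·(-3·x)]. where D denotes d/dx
3 \left(3 x - 1\right) e^{- 3 x}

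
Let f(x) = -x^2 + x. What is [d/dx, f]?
1 - 2 x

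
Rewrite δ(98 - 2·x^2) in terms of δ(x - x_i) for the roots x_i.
\frac{\delta(x - 7) + \delta(x + 7)}{28}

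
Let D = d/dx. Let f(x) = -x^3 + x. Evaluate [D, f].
1 - 3 x^{2}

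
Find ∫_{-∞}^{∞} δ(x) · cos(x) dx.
1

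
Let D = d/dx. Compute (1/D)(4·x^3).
x^{4}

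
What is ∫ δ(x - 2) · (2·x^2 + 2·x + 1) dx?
13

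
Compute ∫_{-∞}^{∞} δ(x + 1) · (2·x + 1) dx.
-1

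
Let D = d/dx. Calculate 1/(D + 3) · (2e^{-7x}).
- \frac{e^{- 7 x}}{2}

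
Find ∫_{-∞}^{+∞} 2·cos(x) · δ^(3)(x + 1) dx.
2 \sin{\left(1 \right)}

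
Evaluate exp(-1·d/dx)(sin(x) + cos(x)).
\sqrt{2} \cos{\left(- x + \frac{\pi}{4} + 1 \right)}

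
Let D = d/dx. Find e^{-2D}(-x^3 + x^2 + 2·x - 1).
- x^{3} + 7 x^{2} - 14 x + 7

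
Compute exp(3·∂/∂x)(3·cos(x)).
3 \cos{\left(x + 3 \right)}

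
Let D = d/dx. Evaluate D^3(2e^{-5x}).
- 250 e^{- 5 x}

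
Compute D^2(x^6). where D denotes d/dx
30 x^{4}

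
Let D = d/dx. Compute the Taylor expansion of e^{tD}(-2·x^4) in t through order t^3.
2 x \left(- 4 t^{3} - 6 t^{2} x - 4 t x^{2} - x^{3}\right)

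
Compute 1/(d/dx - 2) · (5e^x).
- 5 e^{x}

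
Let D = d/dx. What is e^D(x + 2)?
x + 3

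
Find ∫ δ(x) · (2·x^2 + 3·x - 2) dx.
-2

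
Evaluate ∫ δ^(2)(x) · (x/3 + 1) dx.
0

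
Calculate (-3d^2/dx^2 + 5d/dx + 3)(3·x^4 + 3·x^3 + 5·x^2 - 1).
9 x^{4} + 69 x^{3} - 48 x^{2} - 4 x - 33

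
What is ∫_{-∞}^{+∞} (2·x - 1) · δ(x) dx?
-1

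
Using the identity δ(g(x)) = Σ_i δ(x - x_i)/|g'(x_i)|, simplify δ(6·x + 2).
\frac{\delta(x + 1/3)}{6}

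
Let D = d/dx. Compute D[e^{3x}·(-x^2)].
x \left(- 3 x - 2\right) e^{3 x}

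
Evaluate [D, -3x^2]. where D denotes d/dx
- 6 x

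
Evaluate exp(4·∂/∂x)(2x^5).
2 x^{5} + 40 x^{4} + 320 x^{3} + 1280 x^{2} + 2560 x + 2048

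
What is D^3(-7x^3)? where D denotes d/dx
-42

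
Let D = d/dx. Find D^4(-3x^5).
- 360 x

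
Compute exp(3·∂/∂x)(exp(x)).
e^{x + 3}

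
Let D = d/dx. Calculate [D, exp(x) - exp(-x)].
2 \cosh{\left(x \right)}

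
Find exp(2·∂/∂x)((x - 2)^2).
x^{2}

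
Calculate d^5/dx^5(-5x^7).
- 12600 x^{2}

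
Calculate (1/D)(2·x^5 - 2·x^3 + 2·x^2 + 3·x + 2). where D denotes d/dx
\frac{x^{6}}{3} - \frac{x^{4}}{2} + \frac{2 x^{3}}{3} + \frac{3 x^{2}}{2} + 2 x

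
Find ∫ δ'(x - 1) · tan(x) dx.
- \tan^{2}{\left(1 \right)} - 1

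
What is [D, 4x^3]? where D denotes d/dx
12 x^{2}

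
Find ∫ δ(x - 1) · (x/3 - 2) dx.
- \frac{5}{3}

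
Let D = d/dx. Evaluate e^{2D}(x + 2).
x + 4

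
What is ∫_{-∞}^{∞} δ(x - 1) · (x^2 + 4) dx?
5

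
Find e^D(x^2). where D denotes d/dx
x^{2} + 2 x + 1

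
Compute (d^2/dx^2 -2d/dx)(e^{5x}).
15 e^{5 x}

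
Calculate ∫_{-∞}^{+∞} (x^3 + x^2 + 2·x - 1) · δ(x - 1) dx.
3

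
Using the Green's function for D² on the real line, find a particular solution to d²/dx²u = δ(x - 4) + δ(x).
\frac{|x - 4|}{2} + \frac{|x|}{2}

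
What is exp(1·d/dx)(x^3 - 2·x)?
x^{3} + 3 x^{2} + x - 1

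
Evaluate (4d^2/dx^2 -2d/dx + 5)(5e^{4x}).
305 e^{4 x}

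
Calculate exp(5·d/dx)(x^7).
x^{7} + 35 x^{6} + 525 x^{5} + 4375 x^{4} + 21875 x^{3} + 65625 x^{2} + 109375 x + 78125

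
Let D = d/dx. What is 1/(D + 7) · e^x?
\frac{e^{x}}{8}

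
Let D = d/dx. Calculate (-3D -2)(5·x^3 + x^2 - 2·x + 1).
- 10 x^{3} - 47 x^{2} - 2 x + 4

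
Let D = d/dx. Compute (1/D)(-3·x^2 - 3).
- x^{3} - 3 x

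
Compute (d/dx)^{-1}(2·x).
x^{2}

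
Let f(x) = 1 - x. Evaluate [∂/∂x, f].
-1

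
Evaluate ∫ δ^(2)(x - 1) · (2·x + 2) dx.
0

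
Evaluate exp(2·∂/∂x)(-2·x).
- 2 x - 4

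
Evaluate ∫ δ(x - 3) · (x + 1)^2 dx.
16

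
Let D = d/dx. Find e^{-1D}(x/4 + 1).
\frac{x}{4} + \frac{3}{4}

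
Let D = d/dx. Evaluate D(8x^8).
64 x^{7}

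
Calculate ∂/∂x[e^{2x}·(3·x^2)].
6 x \left(x + 1\right) e^{2 x}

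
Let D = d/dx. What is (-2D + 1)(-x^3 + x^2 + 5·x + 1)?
- x^{3} + 7 x^{2} + x - 9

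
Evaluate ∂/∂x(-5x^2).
- 10 x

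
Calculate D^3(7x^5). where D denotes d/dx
420 x^{2}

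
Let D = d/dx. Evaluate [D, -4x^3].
- 12 x^{2}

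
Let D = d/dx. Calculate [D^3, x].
3D^{2}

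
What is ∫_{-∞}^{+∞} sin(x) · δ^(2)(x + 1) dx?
\sin{\left(1 \right)}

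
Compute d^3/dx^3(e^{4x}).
64 e^{4 x}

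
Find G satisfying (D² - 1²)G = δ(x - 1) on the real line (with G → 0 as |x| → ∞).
-\frac{e^{-|x - 1|}}{2}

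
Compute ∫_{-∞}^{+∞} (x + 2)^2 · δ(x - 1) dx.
9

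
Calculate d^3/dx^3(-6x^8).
- 2016 x^{5}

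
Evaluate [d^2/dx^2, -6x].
-12\frac{d}{dx}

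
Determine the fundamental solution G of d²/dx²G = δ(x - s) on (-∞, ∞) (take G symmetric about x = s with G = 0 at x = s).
\frac{|x - s|}{2}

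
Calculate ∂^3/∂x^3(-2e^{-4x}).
128 e^{- 4 x}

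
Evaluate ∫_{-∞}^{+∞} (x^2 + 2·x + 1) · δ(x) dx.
1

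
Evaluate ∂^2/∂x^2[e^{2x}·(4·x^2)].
\left(16 x^{2} + 32 x + 8\right) e^{2 x}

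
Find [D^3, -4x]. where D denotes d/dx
-12D^{2}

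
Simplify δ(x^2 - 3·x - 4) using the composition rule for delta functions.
\frac{\delta(x - 4) + \delta(x + 1)}{5}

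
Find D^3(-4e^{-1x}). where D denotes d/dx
4 e^{- x}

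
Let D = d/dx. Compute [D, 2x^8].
16 x^{7}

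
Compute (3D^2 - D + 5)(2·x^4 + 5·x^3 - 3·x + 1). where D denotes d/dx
10 x^{4} + 17 x^{3} + 57 x^{2} + 75 x + 8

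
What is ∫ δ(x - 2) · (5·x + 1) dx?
11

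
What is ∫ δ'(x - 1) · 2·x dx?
-2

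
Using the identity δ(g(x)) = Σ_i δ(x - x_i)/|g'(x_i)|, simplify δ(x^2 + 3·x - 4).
\frac{\delta(x - 1) + \delta(x + 4)}{5}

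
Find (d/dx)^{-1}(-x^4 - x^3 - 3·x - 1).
- \frac{x^{5}}{5} - \frac{x^{4}}{4} - \frac{3 x^{2}}{2} - x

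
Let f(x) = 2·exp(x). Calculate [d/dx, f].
2 e^{x}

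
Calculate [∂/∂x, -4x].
-4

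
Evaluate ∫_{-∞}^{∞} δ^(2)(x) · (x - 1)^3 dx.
-6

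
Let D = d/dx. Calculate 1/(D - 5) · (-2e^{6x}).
- 2 e^{6 x}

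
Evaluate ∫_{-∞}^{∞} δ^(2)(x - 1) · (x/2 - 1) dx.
0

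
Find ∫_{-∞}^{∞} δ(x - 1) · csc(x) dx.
\csc{\left(1 \right)}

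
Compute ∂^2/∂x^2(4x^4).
48 x^{2}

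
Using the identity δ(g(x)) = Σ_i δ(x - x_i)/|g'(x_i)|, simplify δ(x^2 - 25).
\frac{\delta(x + 5) + \delta(x - 5)}{10}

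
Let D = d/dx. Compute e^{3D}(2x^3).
2 x^{3} + 18 x^{2} + 54 x + 54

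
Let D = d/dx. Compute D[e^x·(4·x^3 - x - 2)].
\left(4 x^{3} + 12 x^{2} - x - 3\right) e^{x}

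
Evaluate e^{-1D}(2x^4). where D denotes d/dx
2 x^{4} - 8 x^{3} + 12 x^{2} - 8 x + 2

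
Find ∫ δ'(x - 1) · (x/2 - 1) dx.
- \frac{1}{2}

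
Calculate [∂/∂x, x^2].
2 x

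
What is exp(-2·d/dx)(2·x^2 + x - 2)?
2 x^{2} - 7 x + 4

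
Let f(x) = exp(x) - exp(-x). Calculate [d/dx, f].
2 \cosh{\left(x \right)}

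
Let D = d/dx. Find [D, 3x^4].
12 x^{3}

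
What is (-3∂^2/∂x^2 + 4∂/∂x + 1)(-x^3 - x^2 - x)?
- x^{3} - 13 x^{2} + 9 x + 2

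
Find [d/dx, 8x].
8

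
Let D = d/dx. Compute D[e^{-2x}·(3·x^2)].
6 x \left(1 - x\right) e^{- 2 x}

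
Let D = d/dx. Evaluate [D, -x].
-1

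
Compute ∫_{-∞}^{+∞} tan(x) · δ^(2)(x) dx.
0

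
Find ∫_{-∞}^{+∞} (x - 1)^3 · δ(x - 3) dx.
8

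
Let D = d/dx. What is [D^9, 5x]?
45D^{8}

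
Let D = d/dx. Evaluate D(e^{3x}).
3 e^{3 x}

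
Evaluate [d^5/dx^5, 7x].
35\frac{d^{4}}{dx^{4}}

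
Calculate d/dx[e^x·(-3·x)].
3 \left(- x - 1\right) e^{x}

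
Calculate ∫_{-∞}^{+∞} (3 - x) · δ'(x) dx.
1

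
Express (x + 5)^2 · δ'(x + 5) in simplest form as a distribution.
0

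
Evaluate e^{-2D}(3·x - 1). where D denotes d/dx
3 x - 7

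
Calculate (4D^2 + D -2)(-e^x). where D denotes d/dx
- 3 e^{x}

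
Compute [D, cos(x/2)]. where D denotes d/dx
- \frac{\sin{\left(\frac{x}{2} \right)}}{2}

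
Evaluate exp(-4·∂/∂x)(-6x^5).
- 6 x^{5} + 120 x^{4} - 960 x^{3} + 3840 x^{2} - 7680 x + 6144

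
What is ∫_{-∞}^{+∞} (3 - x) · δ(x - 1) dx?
2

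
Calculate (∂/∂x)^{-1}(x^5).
\frac{x^{6}}{6}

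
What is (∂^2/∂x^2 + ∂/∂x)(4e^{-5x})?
80 e^{- 5 x}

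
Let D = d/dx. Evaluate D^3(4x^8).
1344 x^{5}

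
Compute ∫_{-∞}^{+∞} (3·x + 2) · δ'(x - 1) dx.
-3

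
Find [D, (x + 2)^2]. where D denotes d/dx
2 x + 4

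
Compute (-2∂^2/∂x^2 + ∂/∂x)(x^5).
5 x^{3} \left(x - 8\right)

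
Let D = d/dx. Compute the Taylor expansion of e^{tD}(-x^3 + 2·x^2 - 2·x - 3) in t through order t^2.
- t^{2} \left(3 x - 2\right) - t \left(3 x^{2} - 4 x + 2\right) - x^{3} + 2 x^{2} - 2 x - 3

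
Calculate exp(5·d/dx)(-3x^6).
- 3 x^{6} - 90 x^{5} - 1125 x^{4} - 7500 x^{3} - 28125 x^{2} - 56250 x - 46875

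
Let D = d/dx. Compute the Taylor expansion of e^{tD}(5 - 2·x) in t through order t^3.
- 2 t - 2 x + 5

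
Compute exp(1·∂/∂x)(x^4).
x^{4} + 4 x^{3} + 6 x^{2} + 4 x + 1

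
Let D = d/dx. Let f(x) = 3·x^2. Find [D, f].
6 x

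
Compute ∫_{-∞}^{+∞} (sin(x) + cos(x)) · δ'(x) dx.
-1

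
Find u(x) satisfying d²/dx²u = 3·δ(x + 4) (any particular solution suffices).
\frac{3|x + 4|}{2}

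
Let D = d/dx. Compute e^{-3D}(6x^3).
6 x^{3} - 54 x^{2} + 162 x - 162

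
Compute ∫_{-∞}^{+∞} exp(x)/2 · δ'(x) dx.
- \frac{1}{2}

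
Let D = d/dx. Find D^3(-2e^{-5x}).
250 e^{- 5 x}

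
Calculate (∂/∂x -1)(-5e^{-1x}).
10 e^{- x}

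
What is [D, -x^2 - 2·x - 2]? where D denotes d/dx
- 2 x - 2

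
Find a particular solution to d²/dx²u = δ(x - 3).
\frac{|x - 3|}{2}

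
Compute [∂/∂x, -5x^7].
- 35 x^{6}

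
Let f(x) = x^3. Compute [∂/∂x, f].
3 x^{2}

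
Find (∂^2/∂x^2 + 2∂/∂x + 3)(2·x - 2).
6 x - 2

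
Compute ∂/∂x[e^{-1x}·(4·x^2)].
4 x \left(2 - x\right) e^{- x}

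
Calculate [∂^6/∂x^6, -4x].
-24\frac{d^{5}}{dx^{5}}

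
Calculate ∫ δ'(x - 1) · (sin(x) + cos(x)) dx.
- \cos{\left(1 \right)} + \sin{\left(1 \right)}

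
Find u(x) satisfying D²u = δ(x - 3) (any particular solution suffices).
\frac{|x - 3|}{2}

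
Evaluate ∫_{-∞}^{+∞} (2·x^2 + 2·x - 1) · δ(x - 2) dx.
11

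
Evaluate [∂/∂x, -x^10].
- 10 x^{9}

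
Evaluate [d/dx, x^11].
11 x^{10}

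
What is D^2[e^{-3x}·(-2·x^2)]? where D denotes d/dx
2 \left(- 9 x^{2} + 12 x - 2\right) e^{- 3 x}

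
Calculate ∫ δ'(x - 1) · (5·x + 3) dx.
-5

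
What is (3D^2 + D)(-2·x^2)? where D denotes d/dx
- 4 x - 12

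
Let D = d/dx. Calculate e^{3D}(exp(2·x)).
e^{2 x + 6}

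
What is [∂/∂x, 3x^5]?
15 x^{4}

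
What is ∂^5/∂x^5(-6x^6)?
- 4320 x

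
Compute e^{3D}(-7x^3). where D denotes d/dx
- 7 x^{3} - 63 x^{2} - 189 x - 189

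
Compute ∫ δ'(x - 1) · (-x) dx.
1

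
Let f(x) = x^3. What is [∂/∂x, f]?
3 x^{2}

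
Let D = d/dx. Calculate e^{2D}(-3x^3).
- 3 x^{3} - 18 x^{2} - 36 x - 24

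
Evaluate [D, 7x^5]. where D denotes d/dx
35 x^{4}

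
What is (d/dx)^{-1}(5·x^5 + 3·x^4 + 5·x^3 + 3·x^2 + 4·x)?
\frac{5 x^{6}}{6} + \frac{3 x^{5}}{5} + \frac{5 x^{4}}{4} + x^{3} + 2 x^{2}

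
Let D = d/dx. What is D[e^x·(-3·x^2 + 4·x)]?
\left(- 3 x^{2} - 2 x + 4\right) e^{x}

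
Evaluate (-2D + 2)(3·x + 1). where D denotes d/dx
6 x - 4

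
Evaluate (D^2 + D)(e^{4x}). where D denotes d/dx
20 e^{4 x}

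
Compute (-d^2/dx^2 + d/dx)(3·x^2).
6 x - 6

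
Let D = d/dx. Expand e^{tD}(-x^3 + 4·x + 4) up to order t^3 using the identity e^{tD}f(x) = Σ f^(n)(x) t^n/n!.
- t^{3} - 3 t^{2} x - t \left(3 x^{2} - 4\right) - x^{3} + 4 x + 4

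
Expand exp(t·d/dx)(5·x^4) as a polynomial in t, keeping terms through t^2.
5 x^{2} \left(6 t^{2} + 4 t x + x^{2}\right)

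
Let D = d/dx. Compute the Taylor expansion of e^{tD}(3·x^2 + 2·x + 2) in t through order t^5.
3 t^{2} + 2 t \left(3 x + 1\right) + 3 x^{2} + 2 x + 2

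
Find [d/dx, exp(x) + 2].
e^{x}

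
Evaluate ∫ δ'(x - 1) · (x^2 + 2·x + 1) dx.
-4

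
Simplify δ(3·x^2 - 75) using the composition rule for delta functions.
\frac{\delta(x - 5) + \delta(x + 5)}{30}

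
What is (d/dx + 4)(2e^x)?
10 e^{x}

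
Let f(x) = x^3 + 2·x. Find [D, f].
3 x^{2} + 2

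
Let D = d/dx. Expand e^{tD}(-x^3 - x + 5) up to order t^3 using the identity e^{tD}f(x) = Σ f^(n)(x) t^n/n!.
- t^{3} - 3 t^{2} x - t \left(3 x^{2} + 1\right) - x^{3} - x + 5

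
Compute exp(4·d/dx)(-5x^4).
- 5 x^{4} - 80 x^{3} - 480 x^{2} - 1280 x - 1280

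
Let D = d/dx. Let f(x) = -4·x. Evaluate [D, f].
-4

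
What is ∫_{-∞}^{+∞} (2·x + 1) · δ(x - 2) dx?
5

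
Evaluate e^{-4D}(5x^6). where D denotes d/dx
5 x^{6} - 120 x^{5} + 1200 x^{4} - 6400 x^{3} + 19200 x^{2} - 30720 x + 20480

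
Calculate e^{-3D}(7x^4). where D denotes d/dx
7 x^{4} - 84 x^{3} + 378 x^{2} - 756 x + 567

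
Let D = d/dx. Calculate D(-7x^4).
- 28 x^{3}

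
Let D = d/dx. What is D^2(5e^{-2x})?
20 e^{- 2 x}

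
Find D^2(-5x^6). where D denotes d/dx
- 150 x^{4}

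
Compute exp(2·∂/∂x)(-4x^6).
- 4 x^{6} - 48 x^{5} - 240 x^{4} - 640 x^{3} - 960 x^{2} - 768 x - 256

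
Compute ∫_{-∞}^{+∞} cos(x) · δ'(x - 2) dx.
\sin{\left(2 \right)}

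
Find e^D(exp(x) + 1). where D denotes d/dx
e^{x + 1} + 1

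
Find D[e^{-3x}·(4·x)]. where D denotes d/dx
4 \left(1 - 3 x\right) e^{- 3 x}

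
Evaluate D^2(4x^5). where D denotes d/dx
80 x^{3}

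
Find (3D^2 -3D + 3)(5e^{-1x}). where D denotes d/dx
45 e^{- x}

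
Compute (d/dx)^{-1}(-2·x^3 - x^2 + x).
- \frac{x^{4}}{2} - \frac{x^{3}}{3} + \frac{x^{2}}{2}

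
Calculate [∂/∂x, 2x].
2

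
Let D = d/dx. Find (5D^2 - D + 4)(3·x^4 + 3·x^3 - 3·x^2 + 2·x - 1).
12 x^{4} + 159 x^{2} + 104 x - 36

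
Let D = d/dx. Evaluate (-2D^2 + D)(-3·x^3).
9 x \left(4 - x\right)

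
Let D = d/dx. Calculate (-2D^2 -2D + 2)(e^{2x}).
- 10 e^{2 x}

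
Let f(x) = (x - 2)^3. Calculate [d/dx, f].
3 \left(x - 2\right)^{2}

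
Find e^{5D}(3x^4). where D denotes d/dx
3 x^{4} + 60 x^{3} + 450 x^{2} + 1500 x + 1875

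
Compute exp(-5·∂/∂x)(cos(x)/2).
\frac{\cos{\left(x - 5 \right)}}{2}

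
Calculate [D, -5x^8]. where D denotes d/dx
- 40 x^{7}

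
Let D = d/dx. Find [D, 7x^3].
21 x^{2}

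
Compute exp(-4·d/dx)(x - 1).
x - 5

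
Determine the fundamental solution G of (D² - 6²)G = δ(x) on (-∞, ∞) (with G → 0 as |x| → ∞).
-\frac{e^{-6|x|}}{12}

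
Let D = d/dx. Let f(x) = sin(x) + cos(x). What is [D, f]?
- \sin{\left(x \right)} + \cos{\left(x \right)}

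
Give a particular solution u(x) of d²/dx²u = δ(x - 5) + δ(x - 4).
\frac{|x - 5|}{2} + \frac{|x - 4|}{2}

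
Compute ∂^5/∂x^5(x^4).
0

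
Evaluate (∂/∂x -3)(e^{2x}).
- e^{2 x}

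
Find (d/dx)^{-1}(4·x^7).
\frac{x^{8}}{2}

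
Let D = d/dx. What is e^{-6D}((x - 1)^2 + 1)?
x^{2} - 14 x + 50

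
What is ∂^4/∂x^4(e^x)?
e^{x}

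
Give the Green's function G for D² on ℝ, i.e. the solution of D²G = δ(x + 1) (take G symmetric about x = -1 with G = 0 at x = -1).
\frac{|x + 1|}{2}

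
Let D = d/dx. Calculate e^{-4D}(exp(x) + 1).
e^{x - 4} + 1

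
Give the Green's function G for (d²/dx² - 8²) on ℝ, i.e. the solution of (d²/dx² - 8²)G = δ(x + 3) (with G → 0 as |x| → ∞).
-\frac{e^{-8|x + 3|}}{16}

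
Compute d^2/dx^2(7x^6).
210 x^{4}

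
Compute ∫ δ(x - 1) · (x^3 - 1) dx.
0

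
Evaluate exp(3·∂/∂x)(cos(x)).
\cos{\left(x + 3 \right)}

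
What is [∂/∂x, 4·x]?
4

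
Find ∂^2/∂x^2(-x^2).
-2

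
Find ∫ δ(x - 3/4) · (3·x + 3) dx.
\frac{21}{4}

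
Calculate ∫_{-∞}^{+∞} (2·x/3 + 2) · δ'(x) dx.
- \frac{2}{3}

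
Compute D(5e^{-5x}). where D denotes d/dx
- 25 e^{- 5 x}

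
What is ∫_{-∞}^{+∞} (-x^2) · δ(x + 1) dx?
-1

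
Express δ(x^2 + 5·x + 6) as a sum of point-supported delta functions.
\frac{\delta(x + 3) + \delta(x + 2)}{1}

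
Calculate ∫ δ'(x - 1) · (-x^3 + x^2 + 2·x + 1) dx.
-1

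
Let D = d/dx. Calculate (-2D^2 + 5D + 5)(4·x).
20 x + 20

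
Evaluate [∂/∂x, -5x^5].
- 25 x^{4}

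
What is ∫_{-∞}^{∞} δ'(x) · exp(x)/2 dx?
- \frac{1}{2}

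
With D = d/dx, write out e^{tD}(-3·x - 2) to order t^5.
- 3 t - 3 x - 2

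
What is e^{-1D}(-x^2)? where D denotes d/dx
- x^{2} + 2 x - 1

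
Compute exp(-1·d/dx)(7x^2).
7 x^{2} - 14 x + 7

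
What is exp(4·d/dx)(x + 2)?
x + 6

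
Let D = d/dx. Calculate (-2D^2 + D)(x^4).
4 x^{2} \left(x - 6\right)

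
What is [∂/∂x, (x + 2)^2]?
2 x + 4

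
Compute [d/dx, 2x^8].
16 x^{7}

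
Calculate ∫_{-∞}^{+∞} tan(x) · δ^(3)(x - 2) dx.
- 6 \tan^{4}{\left(2 \right)} - 8 \tan^{2}{\left(2 \right)} - 2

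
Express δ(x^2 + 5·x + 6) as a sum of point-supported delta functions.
\frac{\delta(x + 2) + \delta(x + 3)}{1}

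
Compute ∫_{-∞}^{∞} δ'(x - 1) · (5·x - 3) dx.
-5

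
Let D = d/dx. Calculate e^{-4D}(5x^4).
5 x^{4} - 80 x^{3} + 480 x^{2} - 1280 x + 1280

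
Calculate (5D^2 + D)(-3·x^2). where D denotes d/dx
- 6 x - 30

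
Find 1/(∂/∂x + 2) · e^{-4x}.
- \frac{e^{- 4 x}}{2}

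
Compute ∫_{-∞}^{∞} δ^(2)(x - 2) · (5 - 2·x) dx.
0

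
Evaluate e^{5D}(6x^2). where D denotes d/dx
6 x^{2} + 60 x + 150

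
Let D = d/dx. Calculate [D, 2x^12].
24 x^{11}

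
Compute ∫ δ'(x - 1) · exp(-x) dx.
e^{-1}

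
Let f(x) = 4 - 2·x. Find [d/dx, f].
-2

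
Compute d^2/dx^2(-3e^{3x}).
- 27 e^{3 x}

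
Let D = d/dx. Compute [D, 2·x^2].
4 x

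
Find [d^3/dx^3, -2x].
-6\frac{d^{2}}{dx^{2}}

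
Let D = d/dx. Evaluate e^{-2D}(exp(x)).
e^{x - 2}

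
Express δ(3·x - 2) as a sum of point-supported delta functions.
\frac{\delta(x - 2/3)}{3}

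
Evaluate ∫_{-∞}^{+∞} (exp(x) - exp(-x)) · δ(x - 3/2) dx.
2 \sinh{\left(\frac{3}{2} \right)}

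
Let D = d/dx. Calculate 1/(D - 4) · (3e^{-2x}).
- \frac{e^{- 2 x}}{2}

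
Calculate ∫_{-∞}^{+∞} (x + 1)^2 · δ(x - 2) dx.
9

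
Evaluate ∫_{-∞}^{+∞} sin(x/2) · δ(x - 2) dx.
\sin{\left(1 \right)}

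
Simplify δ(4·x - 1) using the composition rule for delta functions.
\frac{\delta(x - 1/4)}{4}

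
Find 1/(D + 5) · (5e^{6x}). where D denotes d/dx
\frac{5 e^{6 x}}{11}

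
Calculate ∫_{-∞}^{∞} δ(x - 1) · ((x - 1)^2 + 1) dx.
1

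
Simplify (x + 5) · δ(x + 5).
0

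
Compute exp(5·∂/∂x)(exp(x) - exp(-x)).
2 \sinh{\left(x + 5 \right)}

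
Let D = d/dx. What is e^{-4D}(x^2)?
x^{2} - 8 x + 16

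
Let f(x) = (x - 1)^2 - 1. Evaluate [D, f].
2 x - 2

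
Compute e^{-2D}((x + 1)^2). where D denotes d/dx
x^{2} - 2 x + 1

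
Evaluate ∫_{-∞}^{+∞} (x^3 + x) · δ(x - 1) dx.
2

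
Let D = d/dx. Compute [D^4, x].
4D^{3}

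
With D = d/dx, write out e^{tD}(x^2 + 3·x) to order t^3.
t^{2} + t \left(2 x + 3\right) + x^{2} + 3 x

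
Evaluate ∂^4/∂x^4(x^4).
24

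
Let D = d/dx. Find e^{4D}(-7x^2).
- 7 x^{2} - 56 x - 112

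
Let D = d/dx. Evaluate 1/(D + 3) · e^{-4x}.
- e^{- 4 x}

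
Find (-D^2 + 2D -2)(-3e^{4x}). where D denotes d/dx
30 e^{4 x}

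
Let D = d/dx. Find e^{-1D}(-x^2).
- x^{2} + 2 x - 1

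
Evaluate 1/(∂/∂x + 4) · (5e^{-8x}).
- \frac{5 e^{- 8 x}}{4}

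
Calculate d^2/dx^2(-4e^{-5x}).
- 100 e^{- 5 x}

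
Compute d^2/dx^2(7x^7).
294 x^{5}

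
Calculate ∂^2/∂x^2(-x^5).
- 20 x^{3}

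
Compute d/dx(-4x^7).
- 28 x^{6}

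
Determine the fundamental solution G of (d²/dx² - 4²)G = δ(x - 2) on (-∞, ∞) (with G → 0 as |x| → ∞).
-\frac{e^{-4|x - 2|}}{8}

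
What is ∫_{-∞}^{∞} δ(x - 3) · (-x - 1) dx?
-4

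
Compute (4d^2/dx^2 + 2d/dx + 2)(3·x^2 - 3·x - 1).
6 x^{2} + 6 x + 16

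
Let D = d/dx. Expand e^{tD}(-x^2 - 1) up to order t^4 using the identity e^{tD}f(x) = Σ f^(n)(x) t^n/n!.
- t^{2} - 2 t x - x^{2} - 1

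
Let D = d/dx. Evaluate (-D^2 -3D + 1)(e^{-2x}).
3 e^{- 2 x}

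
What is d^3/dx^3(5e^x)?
5 e^{x}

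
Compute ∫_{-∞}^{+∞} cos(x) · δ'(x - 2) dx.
\sin{\left(2 \right)}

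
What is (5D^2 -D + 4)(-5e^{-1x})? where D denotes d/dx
- 50 e^{- x}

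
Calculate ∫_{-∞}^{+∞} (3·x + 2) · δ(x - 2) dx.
8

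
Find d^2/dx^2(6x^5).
120 x^{3}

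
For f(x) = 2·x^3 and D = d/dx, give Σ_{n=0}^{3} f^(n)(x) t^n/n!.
2 t^{3} + 6 t^{2} x + 6 t x^{2} + 2 x^{3}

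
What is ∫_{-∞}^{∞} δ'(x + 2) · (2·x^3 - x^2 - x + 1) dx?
-27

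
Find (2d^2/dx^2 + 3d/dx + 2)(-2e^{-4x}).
- 44 e^{- 4 x}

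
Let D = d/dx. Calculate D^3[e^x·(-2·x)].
2 \left(- x - 3\right) e^{x}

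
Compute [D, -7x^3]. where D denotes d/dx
- 21 x^{2}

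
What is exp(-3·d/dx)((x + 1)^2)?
x^{2} - 4 x + 4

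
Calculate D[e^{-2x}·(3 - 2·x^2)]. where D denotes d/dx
2 \left(2 x^{2} - 2 x - 3\right) e^{- 2 x}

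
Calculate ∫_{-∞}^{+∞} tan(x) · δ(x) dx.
0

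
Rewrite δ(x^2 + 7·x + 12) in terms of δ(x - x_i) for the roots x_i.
\frac{\delta(x + 3) + \delta(x + 4)}{1}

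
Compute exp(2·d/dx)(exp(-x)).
e^{- x - 2}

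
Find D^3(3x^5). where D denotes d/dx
180 x^{2}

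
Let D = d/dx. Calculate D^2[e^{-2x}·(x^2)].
2 \left(2 x^{2} - 4 x + 1\right) e^{- 2 x}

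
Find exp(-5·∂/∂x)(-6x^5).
- 6 x^{5} + 150 x^{4} - 1500 x^{3} + 7500 x^{2} - 18750 x + 18750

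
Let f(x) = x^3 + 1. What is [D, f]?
3 x^{2}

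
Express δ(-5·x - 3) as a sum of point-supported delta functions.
\frac{\delta(x + 3/5)}{5}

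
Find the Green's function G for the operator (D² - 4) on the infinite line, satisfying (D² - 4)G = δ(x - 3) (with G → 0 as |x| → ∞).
-\frac{e^{-2|x - 3|}}{4}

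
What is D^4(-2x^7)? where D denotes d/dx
- 1680 x^{3}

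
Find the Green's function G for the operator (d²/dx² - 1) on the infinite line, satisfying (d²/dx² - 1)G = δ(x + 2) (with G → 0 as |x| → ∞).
-\frac{e^{-|x + 2|}}{2}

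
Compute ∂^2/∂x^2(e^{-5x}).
25 e^{- 5 x}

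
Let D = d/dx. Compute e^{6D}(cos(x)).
\cos{\left(x + 6 \right)}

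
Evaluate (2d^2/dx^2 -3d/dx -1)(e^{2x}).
e^{2 x}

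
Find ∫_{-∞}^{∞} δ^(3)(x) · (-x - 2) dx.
0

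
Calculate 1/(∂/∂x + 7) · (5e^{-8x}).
- 5 e^{- 8 x}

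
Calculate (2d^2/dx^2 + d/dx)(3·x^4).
12 x^{2} \left(x + 6\right)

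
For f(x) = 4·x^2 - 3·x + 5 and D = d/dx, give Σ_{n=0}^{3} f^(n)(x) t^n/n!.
4 t^{2} + t \left(8 x - 3\right) + 4 x^{2} - 3 x + 5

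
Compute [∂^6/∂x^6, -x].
-6\frac{d^{5}}{dx^{5}}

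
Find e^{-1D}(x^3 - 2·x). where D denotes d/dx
x^{3} - 3 x^{2} + x + 1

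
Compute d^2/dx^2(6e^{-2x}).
24 e^{- 2 x}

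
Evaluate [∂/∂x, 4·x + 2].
4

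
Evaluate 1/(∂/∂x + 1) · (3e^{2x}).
e^{2 x}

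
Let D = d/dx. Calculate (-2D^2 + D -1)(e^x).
- 2 e^{x}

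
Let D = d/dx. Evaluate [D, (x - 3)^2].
2 x - 6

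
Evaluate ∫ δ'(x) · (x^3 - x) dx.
1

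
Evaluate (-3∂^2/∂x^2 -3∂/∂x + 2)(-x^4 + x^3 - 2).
- 2 x^{4} + 14 x^{3} + 27 x^{2} - 18 x - 4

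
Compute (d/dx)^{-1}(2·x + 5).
x^{2} + 5 x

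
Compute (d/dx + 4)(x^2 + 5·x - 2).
4 x^{2} + 22 x - 3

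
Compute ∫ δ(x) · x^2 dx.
0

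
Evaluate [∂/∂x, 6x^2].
12 x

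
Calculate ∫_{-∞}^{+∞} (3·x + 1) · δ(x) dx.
1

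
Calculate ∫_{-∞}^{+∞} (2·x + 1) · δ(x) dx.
1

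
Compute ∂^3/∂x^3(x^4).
24 x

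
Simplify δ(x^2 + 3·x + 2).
\frac{\delta(x + 2) + \delta(x + 1)}{1}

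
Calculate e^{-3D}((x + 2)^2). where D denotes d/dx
x^{2} - 2 x + 1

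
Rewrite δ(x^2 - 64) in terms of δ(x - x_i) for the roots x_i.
\frac{\delta(x - 8) + \delta(x + 8)}{16}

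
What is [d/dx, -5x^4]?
- 20 x^{3}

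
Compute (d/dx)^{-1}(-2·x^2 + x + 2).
- \frac{2 x^{3}}{3} + \frac{x^{2}}{2} + 2 x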